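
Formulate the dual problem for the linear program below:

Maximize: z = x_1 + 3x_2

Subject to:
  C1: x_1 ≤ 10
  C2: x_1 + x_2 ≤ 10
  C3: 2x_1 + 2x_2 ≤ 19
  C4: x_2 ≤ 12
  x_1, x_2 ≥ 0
Minimize: z = 10y1 + 10y2 + 19y3 + 12y4

Subject to:
  C1: -y1 - y2 - 2y3 ≤ -1
  C2: -y2 - 2y3 - y4 ≤ -3
  y1, y2, y3, y4 ≥ 0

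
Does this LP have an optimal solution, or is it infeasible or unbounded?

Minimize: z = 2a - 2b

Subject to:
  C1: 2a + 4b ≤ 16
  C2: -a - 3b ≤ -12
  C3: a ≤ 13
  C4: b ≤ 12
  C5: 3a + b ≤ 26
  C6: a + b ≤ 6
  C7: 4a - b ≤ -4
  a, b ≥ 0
The point (0, 4) satisfies every constraint, so the LP is feasible; the constraints give a ≤ 13 and b ≤ 12, which with a, b ≥ 0 keep the feasible region inside a bounded box. A feasible, bounded LP attains a finite optimum at a vertex.

Feasible with finite optimum z* = -8 at (0, 4).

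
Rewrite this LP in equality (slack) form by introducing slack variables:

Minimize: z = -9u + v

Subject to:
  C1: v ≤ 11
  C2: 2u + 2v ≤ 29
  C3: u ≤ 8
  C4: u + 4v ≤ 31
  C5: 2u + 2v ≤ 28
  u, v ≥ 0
min z = -9u + v

s.t.
  v + s1 = 11
  2u + 2v + s2 = 29
  u + s3 = 8
  u + 4v + s4 = 31
  2u + 2v + s5 = 28
  u, v, s1, s2, s3, s4, s5 ≥ 0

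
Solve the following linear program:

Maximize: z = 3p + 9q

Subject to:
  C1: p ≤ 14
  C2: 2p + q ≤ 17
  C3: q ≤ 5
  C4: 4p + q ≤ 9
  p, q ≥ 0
Each vertex is the intersection of two constraint boundaries that also satisfies all remaining constraints:
  p = 0 and q = 0 → (0, 0)
  4p + q = 9 and q = 0 → (2.25, 0)
  q = 5 and 4p + q = 9 → (1, 5)
  q = 5 and p = 0 → (0, 5)

Evaluating z = 3p + 9q at each vertex:
  (0, 0): z = 0
  (2.25, 0): z = 6.75
  (1, 5): z = 48
  (0, 5): z = 45

The maximum is at (1, 5) with z = 48.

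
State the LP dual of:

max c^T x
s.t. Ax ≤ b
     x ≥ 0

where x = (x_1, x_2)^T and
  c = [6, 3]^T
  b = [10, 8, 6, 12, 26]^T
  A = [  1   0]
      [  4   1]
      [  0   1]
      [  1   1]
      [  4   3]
Minimize: z = 10y1 + 8y2 + 6y3 + 12y4 + 26y5

Subject to:
  C1: -y1 - 4y2 - y4 - 4y5 ≤ -6
  C2: -y2 - y3 - y4 - 3y5 ≤ -3
  y1, y2, y3, y4, y5 ≥ 0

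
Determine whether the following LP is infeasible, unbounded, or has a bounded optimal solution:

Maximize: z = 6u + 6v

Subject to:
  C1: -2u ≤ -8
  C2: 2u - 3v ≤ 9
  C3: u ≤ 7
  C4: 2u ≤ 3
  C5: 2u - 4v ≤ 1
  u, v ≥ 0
C4 requires 2u ≤ 3, while C1 (-2u ≤ -8) is equivalent to 2u ≥ 8. Together they would need 8 ≤ 2u ≤ 3, which is impossible since 8 > 3. No point satisfies all constraints.

Infeasible — the constraint set is empty.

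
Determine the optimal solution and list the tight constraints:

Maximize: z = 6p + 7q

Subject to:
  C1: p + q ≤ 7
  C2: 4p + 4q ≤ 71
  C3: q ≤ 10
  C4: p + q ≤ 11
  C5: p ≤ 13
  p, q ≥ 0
Optimal: p = 0, q = 7
Slack at optimum:
  C1: slack = 0 (binding)
  C2: slack = 43
  C3: slack = 3
  C4: slack = 4
  C5: slack = 13
  p ≥ 0: p = 0 (binding)
  q ≥ 0: q = 7
Binding constraints: C1, p ≥ 0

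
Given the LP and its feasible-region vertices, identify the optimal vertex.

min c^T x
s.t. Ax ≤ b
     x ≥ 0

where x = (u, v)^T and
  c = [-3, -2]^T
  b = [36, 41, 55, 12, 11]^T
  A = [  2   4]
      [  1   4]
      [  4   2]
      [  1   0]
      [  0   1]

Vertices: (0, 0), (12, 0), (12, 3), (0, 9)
(12, 3) with z = -42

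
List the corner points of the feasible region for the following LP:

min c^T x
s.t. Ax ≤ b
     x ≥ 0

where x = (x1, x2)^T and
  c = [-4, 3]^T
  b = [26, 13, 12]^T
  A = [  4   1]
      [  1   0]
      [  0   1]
Each vertex is the intersection of two constraint boundaries that also satisfies all remaining constraints:
  x1 = 0 and x2 = 0 → (0, 0)
  4x1 + x2 = 26 and x2 = 0 → (6.5, 0)
  4x1 + x2 = 26 and x2 = 12 → (3.5, 12)
  x2 = 12 and x1 = 0 → (0, 12)

Vertices: (0, 0), (6.5, 0), (3.5, 12), (0, 12)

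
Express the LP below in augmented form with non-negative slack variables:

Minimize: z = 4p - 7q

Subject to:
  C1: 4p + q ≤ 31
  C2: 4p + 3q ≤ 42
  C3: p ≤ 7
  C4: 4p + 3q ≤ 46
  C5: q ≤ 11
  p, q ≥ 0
min z = 4p - 7q

s.t.
  4p + q + s1 = 31
  4p + 3q + s2 = 42
  p + s3 = 7
  4p + 3q + s4 = 46
  q + s5 = 11
  p, q, s1, s2, s3, s4, s5 ≥ 0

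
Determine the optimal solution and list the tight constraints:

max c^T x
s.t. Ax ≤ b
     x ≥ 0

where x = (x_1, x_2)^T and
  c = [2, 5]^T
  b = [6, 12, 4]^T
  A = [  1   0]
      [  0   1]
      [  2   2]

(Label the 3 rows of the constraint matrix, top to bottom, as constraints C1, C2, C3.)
Optimal: x_1 = 0, x_2 = 2
Slack at optimum:
  C1: slack = 6
  C2: slack = 10
  C3: slack = 0 (binding)
  x_1 ≥ 0: x_1 = 0 (binding)
  x_2 ≥ 0: x_2 = 2
Binding constraints: C3, x_1 ≥ 0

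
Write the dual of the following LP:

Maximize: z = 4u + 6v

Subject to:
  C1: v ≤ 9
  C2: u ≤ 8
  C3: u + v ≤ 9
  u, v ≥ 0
Minimize: z = 9y1 + 8y2 + 9y3

Subject to:
  C1: -y2 - y3 ≤ -4
  C2: -y1 - y3 ≤ -6
  y1, y2, y3 ≥ 0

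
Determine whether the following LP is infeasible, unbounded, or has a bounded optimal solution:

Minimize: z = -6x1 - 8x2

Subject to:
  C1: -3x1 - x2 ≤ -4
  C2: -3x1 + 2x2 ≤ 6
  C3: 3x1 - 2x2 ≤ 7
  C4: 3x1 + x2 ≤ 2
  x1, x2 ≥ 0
C4 requires 3x1 + x2 ≤ 2, while C1 (-3x1 - x2 ≤ -4) is equivalent to 3x1 + x2 ≥ 4. Together they would need 4 ≤ 3x1 + x2 ≤ 2, which is impossible since 4 > 2. No point satisfies all constraints.

The feasible region is empty; the LP is infeasible.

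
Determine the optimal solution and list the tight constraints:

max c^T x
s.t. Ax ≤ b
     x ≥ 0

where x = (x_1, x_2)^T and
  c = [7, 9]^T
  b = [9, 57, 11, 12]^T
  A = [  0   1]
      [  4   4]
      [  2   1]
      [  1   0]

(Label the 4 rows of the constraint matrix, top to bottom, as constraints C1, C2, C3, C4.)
Optimal: x_1 = 1, x_2 = 9
Slack at optimum:
  C1: slack = 0 (binding)
  C2: slack = 17
  C3: slack = 0 (binding)
  C4: slack = 11
  x_1 ≥ 0: x_1 = 1
  x_2 ≥ 0: x_2 = 9
Binding constraints: C1, C3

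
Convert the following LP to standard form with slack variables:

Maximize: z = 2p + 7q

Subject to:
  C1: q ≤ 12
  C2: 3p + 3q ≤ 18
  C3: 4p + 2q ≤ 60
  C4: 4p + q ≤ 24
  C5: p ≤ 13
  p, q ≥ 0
max z = 2p + 7q

s.t.
  q + s1 = 12
  3p + 3q + s2 = 18
  4p + 2q + s3 = 60
  4p + q + s4 = 24
  p + s5 = 13
  p, q, s1, s2, s3, s4, s5 ≥ 0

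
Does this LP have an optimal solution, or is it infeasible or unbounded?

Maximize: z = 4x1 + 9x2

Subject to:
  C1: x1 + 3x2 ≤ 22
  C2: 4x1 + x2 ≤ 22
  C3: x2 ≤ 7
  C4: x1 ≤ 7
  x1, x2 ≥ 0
The point (4, 6) satisfies every constraint, so the LP is feasible; the constraints give x1 ≤ 7 and x2 ≤ 7, which with x1, x2 ≥ 0 keep the feasible region inside a bounded box. A feasible, bounded LP attains a finite optimum at a vertex.

Feasible with finite optimum z* = 70 at (4, 6).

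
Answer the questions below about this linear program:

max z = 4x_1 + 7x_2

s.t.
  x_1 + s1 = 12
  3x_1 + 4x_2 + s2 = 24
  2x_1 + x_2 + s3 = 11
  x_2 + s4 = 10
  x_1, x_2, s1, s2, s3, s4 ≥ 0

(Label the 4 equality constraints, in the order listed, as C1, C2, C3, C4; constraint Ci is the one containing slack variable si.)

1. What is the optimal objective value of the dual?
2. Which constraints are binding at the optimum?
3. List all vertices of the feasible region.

1. 42 (by strong duality, equal to the primal optimum)
2. C2, x_1 ≥ 0
3. (0, 0), (5.5, 0), (4, 3), (0, 6)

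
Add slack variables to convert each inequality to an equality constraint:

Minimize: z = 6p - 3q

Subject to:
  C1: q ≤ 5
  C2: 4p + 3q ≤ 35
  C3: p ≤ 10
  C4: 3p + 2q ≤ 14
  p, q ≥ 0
min z = 6p - 3q

s.t.
  q + s1 = 5
  4p + 3q + s2 = 35
  p + s3 = 10
  3p + 2q + s4 = 14
  p, q, s1, s2, s3, s4 ≥ 0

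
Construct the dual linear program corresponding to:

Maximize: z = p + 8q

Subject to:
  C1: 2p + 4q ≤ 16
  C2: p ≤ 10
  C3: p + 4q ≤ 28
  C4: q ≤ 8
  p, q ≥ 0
Minimize: z = 16y1 + 10y2 + 28y3 + 8y4

Subject to:
  C1: -2y1 - y2 - y3 ≤ -1
  C2: -4y1 - 4y3 - y4 ≤ -8
  y1, y2, y3, y4 ≥ 0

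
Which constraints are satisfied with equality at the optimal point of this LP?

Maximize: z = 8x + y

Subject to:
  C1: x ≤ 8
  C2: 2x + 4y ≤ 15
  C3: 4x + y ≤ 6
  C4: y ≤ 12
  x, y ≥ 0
Optimal: x = 1.5, y = 0
Binding: C3, y ≥ 0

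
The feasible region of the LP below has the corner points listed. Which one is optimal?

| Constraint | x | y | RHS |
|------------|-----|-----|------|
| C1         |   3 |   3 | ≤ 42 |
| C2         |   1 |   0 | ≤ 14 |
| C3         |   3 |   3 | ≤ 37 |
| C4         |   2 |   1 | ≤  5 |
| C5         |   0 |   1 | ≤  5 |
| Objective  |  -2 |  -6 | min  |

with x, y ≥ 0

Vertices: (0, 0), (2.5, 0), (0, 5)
(0, 5) with z = -30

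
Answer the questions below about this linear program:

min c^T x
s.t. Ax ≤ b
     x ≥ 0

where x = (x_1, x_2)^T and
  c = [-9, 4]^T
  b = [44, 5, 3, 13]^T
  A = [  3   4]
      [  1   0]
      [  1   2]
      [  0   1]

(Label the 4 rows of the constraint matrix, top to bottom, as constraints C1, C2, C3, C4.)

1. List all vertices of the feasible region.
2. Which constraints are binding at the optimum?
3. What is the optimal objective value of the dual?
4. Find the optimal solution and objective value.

1. (0, 0), (3, 0), (0, 1.5)
2. C3, x_2 ≥ 0
3. -27 (by strong duality, equal to the primal optimum)
4. x_1 = 3, x_2 = 0, z = -27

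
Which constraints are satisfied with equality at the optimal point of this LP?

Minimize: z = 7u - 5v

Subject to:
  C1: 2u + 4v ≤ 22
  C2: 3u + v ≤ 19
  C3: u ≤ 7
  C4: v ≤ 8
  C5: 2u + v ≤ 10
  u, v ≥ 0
Optimal: u = 0, v = 5.5
Binding: C1, u ≥ 0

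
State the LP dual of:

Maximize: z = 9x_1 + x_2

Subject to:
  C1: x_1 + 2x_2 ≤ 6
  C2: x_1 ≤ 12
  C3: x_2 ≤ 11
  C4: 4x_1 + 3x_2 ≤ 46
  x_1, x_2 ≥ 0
Minimize: z = 6y1 + 12y2 + 11y3 + 46y4

Subject to:
  C1: -y1 - y2 - 4y4 ≤ -9
  C2: -2y1 - y3 - 3y4 ≤ -1
  y1, y2, y3, y4 ≥ 0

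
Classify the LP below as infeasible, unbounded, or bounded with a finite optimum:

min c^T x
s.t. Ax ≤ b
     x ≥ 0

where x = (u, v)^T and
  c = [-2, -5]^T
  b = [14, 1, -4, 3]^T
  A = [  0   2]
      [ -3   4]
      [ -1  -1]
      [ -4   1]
Feasible point: (3, 1) satisfies every constraint, so the LP is feasible.
Direction d = (1, 0): for each constraint row a, a·d ≤ 0 —
  (0)(1) + (2)(0) = 0 ≤ 0
  (-3)(1) + (4)(0) = -3 ≤ 0
  (-1)(1) + (-1)(0) = -1 ≤ 0
  (-4)(1) + (1)(0) = -4 ≤ 0
and d ≥ 0, so (3, 1) + t·d stays feasible for every t ≥ 0. Along this ray z = -2u - 5v changes by -2 per unit t, so z → −∞.

Unbounded: there is a feasible ray along which z → −∞.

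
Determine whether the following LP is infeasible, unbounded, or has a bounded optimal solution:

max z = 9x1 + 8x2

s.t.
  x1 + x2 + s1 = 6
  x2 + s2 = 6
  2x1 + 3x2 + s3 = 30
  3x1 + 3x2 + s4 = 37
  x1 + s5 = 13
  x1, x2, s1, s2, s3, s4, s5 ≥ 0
The point (6, 0) satisfies every constraint, so the LP is feasible; the constraints give x1 ≤ 13 and x2 ≤ 6, which with x1, x2 ≥ 0 keep the feasible region inside a bounded box. A feasible, bounded LP attains a finite optimum at a vertex.

The LP has an optimal solution: (6, 0) with z = 54.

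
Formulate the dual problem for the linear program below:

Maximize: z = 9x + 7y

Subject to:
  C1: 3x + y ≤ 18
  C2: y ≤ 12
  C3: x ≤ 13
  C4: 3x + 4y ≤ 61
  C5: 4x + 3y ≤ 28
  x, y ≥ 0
Minimize: z = 18y1 + 12y2 + 13y3 + 61y4 + 28y5

Subject to:
  C1: -3y1 - y3 - 3y4 - 4y5 ≤ -9
  C2: -y1 - y2 - 4y4 - 3y5 ≤ -7
  y1, y2, y3, y4, y5 ≥ 0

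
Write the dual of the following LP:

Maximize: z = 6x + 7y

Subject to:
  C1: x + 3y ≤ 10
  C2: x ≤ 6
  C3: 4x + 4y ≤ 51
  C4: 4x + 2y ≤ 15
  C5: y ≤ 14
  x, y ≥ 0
Minimize: z = 10y1 + 6y2 + 51y3 + 15y4 + 14y5

Subject to:
  C1: -y1 - y2 - 4y3 - 4y4 ≤ -6
  C2: -3y1 - 4y3 - 2y4 - y5 ≤ -7
  y1, y2, y3, y4, y5 ≥ 0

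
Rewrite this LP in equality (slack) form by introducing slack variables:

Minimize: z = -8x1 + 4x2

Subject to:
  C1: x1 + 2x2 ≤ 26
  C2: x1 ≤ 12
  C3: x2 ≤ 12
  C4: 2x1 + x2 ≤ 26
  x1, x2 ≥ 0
min z = -8x1 + 4x2

s.t.
  x1 + 2x2 + s1 = 26
  x1 + s2 = 12
  x2 + s3 = 12
  2x1 + x2 + s4 = 26
  x1, x2, s1, s2, s3, s4 ≥ 0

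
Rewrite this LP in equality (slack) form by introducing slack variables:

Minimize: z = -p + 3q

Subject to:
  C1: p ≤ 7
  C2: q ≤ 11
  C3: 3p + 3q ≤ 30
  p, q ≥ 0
min z = -p + 3q

s.t.
  p + s1 = 7
  q + s2 = 11
  3p + 3q + s3 = 30
  p, q, s1, s2, s3 ≥ 0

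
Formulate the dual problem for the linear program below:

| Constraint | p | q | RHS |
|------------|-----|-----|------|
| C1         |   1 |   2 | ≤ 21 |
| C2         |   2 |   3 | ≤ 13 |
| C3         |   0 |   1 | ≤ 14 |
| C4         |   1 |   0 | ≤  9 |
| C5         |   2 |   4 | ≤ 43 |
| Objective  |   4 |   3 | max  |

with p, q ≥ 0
Minimize: z = 21y1 + 13y2 + 14y3 + 9y4 + 43y5

Subject to:
  C1: -y1 - 2y2 - y4 - 2y5 ≤ -4
  C2: -2y1 - 3y2 - y3 - 4y5 ≤ -3
  y1, y2, y3, y4, y5 ≥ 0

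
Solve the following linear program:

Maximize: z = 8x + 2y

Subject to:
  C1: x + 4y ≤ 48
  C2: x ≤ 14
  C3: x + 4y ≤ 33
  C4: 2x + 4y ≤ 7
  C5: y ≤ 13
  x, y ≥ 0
x = 3.5, y = 0, z = 28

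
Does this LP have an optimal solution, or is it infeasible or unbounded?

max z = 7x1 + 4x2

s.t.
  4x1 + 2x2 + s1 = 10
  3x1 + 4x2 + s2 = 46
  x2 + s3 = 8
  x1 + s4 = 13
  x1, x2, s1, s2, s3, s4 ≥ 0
The point (0, 5) satisfies every constraint, so the LP is feasible; the constraints give x1 ≤ 13 and x2 ≤ 8, which with x1, x2 ≥ 0 keep the feasible region inside a bounded box. A feasible, bounded LP attains a finite optimum at a vertex.

Bounded optimum: z* = 20 at (0, 5).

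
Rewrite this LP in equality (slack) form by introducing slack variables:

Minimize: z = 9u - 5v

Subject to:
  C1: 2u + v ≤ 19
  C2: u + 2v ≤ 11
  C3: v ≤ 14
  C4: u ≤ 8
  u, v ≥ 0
min z = 9u - 5v

s.t.
  2u + v + s1 = 19
  u + 2v + s2 = 11
  v + s3 = 14
  u + s4 = 8
  u, v, s1, s2, s3, s4 ≥ 0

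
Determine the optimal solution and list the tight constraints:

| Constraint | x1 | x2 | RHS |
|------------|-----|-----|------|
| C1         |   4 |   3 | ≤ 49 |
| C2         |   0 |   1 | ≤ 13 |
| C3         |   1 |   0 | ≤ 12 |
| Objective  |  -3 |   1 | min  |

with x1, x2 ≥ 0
Optimal: x1 = 12, x2 = 0
Slack at optimum:
  C1: slack = 1
  C2: slack = 13
  C3: slack = 0 (binding)
  x1 ≥ 0: x1 = 12
  x2 ≥ 0: x2 = 0 (binding)
Binding constraints: C3, x2 ≥ 0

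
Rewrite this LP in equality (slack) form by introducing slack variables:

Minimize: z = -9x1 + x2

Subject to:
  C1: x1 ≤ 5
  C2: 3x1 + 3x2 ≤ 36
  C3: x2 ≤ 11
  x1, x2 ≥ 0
min z = -9x1 + x2

s.t.
  x1 + s1 = 5
  3x1 + 3x2 + s2 = 36
  x2 + s3 = 11
  x1, x2, s1, s2, s3 ≥ 0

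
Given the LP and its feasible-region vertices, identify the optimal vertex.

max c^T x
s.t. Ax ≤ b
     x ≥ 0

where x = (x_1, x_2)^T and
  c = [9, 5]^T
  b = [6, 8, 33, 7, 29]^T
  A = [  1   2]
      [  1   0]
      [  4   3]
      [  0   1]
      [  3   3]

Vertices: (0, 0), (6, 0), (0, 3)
Evaluating z = 9x_1 + 5x_2 at each vertex:
  (0, 0): z = 0
  (6, 0): z = 54
  (0, 3): z = 15

The largest value is z = 54, attained at (6, 0).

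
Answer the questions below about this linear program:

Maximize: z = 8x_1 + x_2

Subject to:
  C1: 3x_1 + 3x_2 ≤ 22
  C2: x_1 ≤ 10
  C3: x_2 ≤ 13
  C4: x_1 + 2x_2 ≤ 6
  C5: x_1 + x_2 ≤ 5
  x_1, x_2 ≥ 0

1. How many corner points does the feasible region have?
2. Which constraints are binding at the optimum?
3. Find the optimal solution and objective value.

1. 4
2. C5, x_2 ≥ 0
3. x_1 = 5, x_2 = 0, z = 40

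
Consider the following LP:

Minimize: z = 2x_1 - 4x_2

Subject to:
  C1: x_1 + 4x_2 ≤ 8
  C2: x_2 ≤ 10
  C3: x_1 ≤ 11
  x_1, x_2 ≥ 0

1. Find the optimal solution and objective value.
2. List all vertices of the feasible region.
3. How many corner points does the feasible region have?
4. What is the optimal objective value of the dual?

1. x_1 = 0, x_2 = 2, z = -8
2. (0, 0), (8, 0), (0, 2)
3. 3
4. -8 (by strong duality, equal to the primal optimum)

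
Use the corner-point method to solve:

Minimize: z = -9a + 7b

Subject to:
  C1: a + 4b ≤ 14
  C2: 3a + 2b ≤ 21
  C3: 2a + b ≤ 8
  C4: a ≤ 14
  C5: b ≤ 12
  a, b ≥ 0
Each vertex is the intersection of two constraint boundaries that also satisfies all remaining constraints:
  a = 0 and b = 0 → (0, 0)
  2a + b = 8 and b = 0 → (4, 0)
  a + 4b = 14 and 2a + b = 8 → (2.571, 2.857)
  a + 4b = 14 and a = 0 → (0, 3.5)

Evaluating z = -9a + 7b at each vertex:
  (0, 0): z = 0
  (4, 0): z = -36
  (2.571, 2.857): z = -3.143
  (0, 3.5): z = 24.5

The minimum is at (4, 0) with z = -36.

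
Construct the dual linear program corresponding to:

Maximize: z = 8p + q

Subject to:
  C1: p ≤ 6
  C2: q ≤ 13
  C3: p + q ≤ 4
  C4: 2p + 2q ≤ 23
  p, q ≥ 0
Minimize: z = 6y1 + 13y2 + 4y3 + 23y4

Subject to:
  C1: -y1 - y3 - 2y4 ≤ -8
  C2: -y2 - y3 - 2y4 ≤ -1
  y1, y2, y3, y4 ≥ 0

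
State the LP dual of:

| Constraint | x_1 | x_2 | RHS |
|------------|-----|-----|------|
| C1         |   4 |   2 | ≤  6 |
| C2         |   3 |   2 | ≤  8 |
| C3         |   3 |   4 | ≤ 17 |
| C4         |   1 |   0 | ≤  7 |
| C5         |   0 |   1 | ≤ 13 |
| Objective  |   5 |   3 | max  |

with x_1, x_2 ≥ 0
Minimize: z = 6y1 + 8y2 + 17y3 + 7y4 + 13y5

Subject to:
  C1: -4y1 - 3y2 - 3y3 - y4 ≤ -5
  C2: -2y1 - 2y2 - 4y3 - y5 ≤ -3
  y1, y2, y3, y4, y5 ≥ 0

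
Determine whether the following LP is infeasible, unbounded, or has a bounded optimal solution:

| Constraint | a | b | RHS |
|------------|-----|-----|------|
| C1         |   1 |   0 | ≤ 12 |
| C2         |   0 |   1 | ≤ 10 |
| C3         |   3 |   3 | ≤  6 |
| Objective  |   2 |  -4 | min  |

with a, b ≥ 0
The point (0, 2) satisfies every constraint, so the LP is feasible; the constraints give a ≤ 12 and b ≤ 10, which with a, b ≥ 0 keep the feasible region inside a bounded box. A feasible, bounded LP attains a finite optimum at a vertex.

Feasible with finite optimum z* = -8 at (0, 2).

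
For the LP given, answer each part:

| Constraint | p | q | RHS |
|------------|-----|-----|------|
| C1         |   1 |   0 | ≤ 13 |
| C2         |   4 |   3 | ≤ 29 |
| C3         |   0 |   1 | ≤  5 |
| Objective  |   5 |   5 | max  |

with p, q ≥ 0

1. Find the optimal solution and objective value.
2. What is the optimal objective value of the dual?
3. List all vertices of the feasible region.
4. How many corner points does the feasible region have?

1. p = 3.5, q = 5, z = 42.5
2. 42.5 (by strong duality, equal to the primal optimum)
3. (0, 0), (7.25, 0), (3.5, 5), (0, 5)
4. 4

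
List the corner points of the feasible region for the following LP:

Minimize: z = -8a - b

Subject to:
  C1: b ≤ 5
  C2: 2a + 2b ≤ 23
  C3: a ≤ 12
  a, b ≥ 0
Each vertex is the intersection of two constraint boundaries that also satisfies all remaining constraints:
  a = 0 and b = 0 → (0, 0)
  2a + 2b = 23 and b = 0 → (11.5, 0)
  b = 5 and 2a + 2b = 23 → (6.5, 5)
  b = 5 and a = 0 → (0, 5)

Vertices: (0, 0), (11.5, 0), (6.5, 5), (0, 5)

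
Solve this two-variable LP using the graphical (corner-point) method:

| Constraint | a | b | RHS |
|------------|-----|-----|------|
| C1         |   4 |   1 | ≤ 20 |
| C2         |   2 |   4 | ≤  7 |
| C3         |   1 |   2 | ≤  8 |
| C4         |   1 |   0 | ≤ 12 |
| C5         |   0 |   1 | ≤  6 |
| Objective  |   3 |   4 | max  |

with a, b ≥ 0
Each vertex is the intersection of two constraint boundaries that also satisfies all remaining constraints:
  a = 0 and b = 0 → (0, 0)
  2a + 4b = 7 and b = 0 → (3.5, 0)
  2a + 4b = 7 and a = 0 → (0, 1.75)

Evaluating z = 3a + 4b at each vertex:
  (0, 0): z = 0
  (3.5, 0): z = 10.5
  (0, 1.75): z = 7

The maximum is at (3.5, 0) with z = 10.5.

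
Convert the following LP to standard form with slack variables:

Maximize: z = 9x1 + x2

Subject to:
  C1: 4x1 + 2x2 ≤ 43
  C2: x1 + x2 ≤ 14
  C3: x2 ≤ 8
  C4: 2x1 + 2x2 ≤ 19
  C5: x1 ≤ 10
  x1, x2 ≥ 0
max z = 9x1 + x2

s.t.
  4x1 + 2x2 + s1 = 43
  x1 + x2 + s2 = 14
  x2 + s3 = 8
  2x1 + 2x2 + s4 = 19
  x1 + s5 = 10
  x1, x2, s1, s2, s3, s4, s5 ≥ 0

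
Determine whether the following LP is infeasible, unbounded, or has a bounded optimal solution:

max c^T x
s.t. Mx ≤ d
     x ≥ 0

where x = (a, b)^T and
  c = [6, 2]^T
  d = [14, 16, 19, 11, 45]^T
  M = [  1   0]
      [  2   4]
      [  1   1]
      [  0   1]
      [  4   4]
The point (8, 0) satisfies every constraint, so the LP is feasible; the constraints give a ≤ 14 and b ≤ 11, which with a, b ≥ 0 keep the feasible region inside a bounded box. A feasible, bounded LP attains a finite optimum at a vertex.

The LP has an optimal solution: (8, 0) with z = 48.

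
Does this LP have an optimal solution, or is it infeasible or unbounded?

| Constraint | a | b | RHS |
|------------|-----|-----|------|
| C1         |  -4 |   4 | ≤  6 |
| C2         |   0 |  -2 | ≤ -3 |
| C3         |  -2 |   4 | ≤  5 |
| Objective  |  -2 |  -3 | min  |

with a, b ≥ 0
Feasible point: (2, 2) satisfies every constraint, so the LP is feasible.
Direction d = (1, 0): for each constraint row a, a·d ≤ 0 —
  (-4)(1) + (4)(0) = -4 ≤ 0
  (0)(1) + (-2)(0) = 0 ≤ 0
  (-2)(1) + (4)(0) = -2 ≤ 0
and d ≥ 0, so (2, 2) + t·d stays feasible for every t ≥ 0. Along this ray z = -2a - 3b changes by -2 per unit t, so z → −∞.

The LP is unbounded; z can be made arbitrarily small.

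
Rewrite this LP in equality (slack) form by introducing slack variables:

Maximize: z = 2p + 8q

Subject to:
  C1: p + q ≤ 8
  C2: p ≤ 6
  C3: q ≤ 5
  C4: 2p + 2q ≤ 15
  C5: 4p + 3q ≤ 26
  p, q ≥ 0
max z = 2p + 8q

s.t.
  p + q + s1 = 8
  p + s2 = 6
  q + s3 = 5
  2p + 2q + s4 = 15
  4p + 3q + s5 = 26
  p, q, s1, s2, s3, s4, s5 ≥ 0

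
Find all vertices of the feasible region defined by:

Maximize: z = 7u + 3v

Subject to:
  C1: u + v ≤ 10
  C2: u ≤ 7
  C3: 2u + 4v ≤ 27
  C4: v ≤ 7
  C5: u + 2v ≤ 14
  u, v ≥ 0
Each vertex is the intersection of two constraint boundaries that also satisfies all remaining constraints:
  u = 0 and v = 0 → (0, 0)
  u = 7 and v = 0 → (7, 0)
  u + v = 10 and u = 7 → (7, 3)
  u + v = 10 and 2u + 4v = 27 → (6.5, 3.5)
  2u + 4v = 27 and u = 0 → (0, 6.75)

Vertices: (0, 0), (7, 0), (7, 3), (6.5, 3.5), (0, 6.75)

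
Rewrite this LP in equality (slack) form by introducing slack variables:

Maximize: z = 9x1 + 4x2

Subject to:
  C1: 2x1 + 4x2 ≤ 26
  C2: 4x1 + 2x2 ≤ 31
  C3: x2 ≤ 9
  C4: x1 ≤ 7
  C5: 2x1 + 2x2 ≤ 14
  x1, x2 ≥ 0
max z = 9x1 + 4x2

s.t.
  2x1 + 4x2 + s1 = 26
  4x1 + 2x2 + s2 = 31
  x2 + s3 = 9
  x1 + s4 = 7
  2x1 + 2x2 + s5 = 14
  x1, x2, s1, s2, s3, s4, s5 ≥ 0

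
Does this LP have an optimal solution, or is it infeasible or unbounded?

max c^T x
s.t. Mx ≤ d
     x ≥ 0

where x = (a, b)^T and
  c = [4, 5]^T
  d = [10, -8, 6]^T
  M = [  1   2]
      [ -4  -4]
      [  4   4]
One constraint requires 4a + 4b ≤ 6, while the constraint -4a - 4b ≤ -8 is equivalent to 4a + 4b ≥ 8. Together they would need 8 ≤ 4a + 4b ≤ 6, which is impossible since 8 > 6. No point satisfies all constraints.

Infeasible: no point satisfies all constraints simultaneously.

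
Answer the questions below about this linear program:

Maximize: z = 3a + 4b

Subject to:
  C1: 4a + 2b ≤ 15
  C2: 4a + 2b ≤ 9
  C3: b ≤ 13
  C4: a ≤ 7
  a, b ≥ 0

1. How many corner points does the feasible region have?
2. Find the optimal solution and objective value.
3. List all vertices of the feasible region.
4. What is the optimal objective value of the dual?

1. 3
2. a = 0, b = 4.5, z = 18
3. (0, 0), (2.25, 0), (0, 4.5)
4. 18 (by strong duality, equal to the primal optimum)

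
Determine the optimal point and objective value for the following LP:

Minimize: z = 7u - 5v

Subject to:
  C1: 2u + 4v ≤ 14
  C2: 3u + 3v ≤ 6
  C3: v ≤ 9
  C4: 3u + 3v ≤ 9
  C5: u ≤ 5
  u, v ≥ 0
Each vertex is the intersection of two constraint boundaries that also satisfies all remaining constraints:
  u = 0 and v = 0 → (0, 0)
  3u + 3v = 6 and v = 0 → (2, 0)
  3u + 3v = 6 and u = 0 → (0, 2)

Evaluating z = 7u - 5v at each vertex:
  (0, 0): z = 0
  (2, 0): z = 14
  (0, 2): z = -10

The minimum is at (0, 2) with z = -10.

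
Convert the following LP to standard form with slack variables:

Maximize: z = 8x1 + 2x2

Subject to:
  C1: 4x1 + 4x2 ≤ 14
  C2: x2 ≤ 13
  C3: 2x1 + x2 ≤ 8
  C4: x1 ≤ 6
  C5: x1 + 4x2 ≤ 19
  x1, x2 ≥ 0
max z = 8x1 + 2x2

s.t.
  4x1 + 4x2 + s1 = 14
  x2 + s2 = 13
  2x1 + x2 + s3 = 8
  x1 + s4 = 6
  x1 + 4x2 + s5 = 19
  x1, x2, s1, s2, s3, s4, s5 ≥ 0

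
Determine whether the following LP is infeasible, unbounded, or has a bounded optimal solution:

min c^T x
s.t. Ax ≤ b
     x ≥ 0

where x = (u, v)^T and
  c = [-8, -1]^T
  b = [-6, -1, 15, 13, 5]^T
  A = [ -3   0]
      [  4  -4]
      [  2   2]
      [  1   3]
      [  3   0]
One constraint requires 3u ≤ 5, while the constraint -3u ≤ -6 is equivalent to 3u ≥ 6. Together they would need 6 ≤ 3u ≤ 5, which is impossible since 6 > 5. No point satisfies all constraints.

Infeasible: no point satisfies all constraints simultaneously.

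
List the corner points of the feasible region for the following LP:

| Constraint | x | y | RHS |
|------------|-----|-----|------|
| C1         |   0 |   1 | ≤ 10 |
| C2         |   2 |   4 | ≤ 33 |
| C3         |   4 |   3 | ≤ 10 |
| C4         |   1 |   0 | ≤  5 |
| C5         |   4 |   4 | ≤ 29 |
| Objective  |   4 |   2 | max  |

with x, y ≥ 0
Each vertex is the intersection of two constraint boundaries that also satisfies all remaining constraints:
  x = 0 and y = 0 → (0, 0)
  4x + 3y = 10 and y = 0 → (2.5, 0)
  4x + 3y = 10 and x = 0 → (0, 3.333)

Vertices: (0, 0), (2.5, 0), (0, 3.333)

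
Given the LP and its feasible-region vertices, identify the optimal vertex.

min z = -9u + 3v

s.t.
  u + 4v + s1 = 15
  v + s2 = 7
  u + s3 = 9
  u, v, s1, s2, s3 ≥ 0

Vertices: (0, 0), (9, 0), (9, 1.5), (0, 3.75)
Evaluating z = -9u + 3v at each vertex:
  (0, 0): z = 0
  (9, 0): z = -81
  (9, 1.5): z = -76.5
  (0, 3.75): z = 11.25

The smallest value is z = -81, attained at (9, 0).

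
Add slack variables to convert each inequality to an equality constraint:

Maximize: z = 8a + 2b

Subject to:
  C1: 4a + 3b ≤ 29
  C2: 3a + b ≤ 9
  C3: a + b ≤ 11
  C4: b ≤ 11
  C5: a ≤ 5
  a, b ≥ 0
max z = 8a + 2b

s.t.
  4a + 3b + s1 = 29
  3a + b + s2 = 9
  a + b + s3 = 11
  b + s4 = 11
  a + s5 = 5
  a, b, s1, s2, s3, s4, s5 ≥ 0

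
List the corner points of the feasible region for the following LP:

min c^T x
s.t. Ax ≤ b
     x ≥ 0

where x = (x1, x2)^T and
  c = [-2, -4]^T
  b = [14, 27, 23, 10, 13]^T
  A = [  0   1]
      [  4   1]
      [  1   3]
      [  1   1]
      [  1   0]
Each vertex is the intersection of two constraint boundaries that also satisfies all remaining constraints:
  x1 = 0 and x2 = 0 → (0, 0)
  4x1 + x2 = 27 and x2 = 0 → (6.75, 0)
  4x1 + x2 = 27 and x1 + x2 = 10 → (5.667, 4.333)
  x1 + 3x2 = 23 and x1 + x2 = 10 → (3.5, 6.5)
  x1 + 3x2 = 23 and x1 = 0 → (0, 7.667)

Vertices: (0, 0), (6.75, 0), (5.667, 4.333), (3.5, 6.5), (0, 7.667)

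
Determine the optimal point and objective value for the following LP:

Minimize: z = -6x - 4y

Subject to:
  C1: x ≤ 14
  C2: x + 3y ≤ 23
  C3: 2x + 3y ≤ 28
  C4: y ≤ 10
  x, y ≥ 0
x = 14, y = 0, z = -84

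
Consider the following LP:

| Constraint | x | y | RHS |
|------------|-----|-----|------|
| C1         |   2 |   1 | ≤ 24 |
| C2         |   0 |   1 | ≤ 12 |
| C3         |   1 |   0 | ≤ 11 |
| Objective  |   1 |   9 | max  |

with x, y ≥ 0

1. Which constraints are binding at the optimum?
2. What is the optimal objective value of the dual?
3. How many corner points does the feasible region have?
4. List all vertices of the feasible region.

1. C1, C2
2. 114 (by strong duality, equal to the primal optimum)
3. 5
4. (0, 0), (11, 0), (11, 2), (6, 12), (0, 12)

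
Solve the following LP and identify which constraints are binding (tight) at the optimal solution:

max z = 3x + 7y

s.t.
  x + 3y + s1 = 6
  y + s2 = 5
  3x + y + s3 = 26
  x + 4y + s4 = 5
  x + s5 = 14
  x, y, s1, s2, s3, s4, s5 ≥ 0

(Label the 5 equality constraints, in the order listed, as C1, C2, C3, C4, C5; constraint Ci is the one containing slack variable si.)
Optimal: x = 5, y = 0
Binding: C4, y ≥ 0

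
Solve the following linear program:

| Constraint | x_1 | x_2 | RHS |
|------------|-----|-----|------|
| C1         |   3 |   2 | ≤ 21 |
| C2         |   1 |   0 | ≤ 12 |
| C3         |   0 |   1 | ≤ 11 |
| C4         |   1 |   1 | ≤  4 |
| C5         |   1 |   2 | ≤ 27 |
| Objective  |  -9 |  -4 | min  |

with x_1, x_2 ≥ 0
x_1 = 4, x_2 = 0, z = -36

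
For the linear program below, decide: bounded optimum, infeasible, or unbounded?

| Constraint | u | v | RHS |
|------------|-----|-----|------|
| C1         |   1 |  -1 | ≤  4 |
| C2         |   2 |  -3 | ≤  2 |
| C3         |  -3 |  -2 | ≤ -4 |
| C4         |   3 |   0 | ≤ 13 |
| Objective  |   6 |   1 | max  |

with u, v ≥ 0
Feasible point: (0, 2) satisfies every constraint, so the LP is feasible.
Direction d = (0, 1): for each constraint row a, a·d ≤ 0 —
  (1)(0) + (-1)(1) = -1 ≤ 0
  (2)(0) + (-3)(1) = -3 ≤ 0
  (-3)(0) + (-2)(1) = -2 ≤ 0
  (3)(0) + (0)(1) = 0 ≤ 0
and d ≥ 0, so (0, 2) + t·d stays feasible for every t ≥ 0. Along this ray z = 6u + v changes by 1 per unit t, so z → +∞.

The LP is unbounded; z can be made arbitrarily large.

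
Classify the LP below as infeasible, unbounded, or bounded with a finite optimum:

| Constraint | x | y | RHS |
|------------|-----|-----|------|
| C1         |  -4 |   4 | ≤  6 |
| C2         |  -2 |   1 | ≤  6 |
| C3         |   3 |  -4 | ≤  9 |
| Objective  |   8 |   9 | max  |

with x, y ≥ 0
Feasible point: (0, 0) satisfies every constraint, so the LP is feasible.
Direction d = (1, 1): for each constraint row a, a·d ≤ 0 —
  (-4)(1) + (4)(1) = 0 ≤ 0
  (-2)(1) + (1)(1) = -1 ≤ 0
  (3)(1) + (-4)(1) = -1 ≤ 0
and d ≥ 0, so (0, 0) + t·d stays feasible for every t ≥ 0. Along this ray z = 8x + 9y changes by 17 per unit t, so z → +∞.

Unbounded — the objective can increase without bound over the feasible region.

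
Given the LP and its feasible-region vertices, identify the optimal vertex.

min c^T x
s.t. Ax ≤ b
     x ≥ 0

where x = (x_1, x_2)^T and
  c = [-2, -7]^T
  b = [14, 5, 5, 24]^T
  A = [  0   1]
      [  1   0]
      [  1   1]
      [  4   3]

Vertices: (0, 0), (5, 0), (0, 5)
Evaluating z = -2x_1 - 7x_2 at each vertex:
  (0, 0): z = 0
  (5, 0): z = -10
  (0, 5): z = -35

The smallest value is z = -35, attained at (0, 5).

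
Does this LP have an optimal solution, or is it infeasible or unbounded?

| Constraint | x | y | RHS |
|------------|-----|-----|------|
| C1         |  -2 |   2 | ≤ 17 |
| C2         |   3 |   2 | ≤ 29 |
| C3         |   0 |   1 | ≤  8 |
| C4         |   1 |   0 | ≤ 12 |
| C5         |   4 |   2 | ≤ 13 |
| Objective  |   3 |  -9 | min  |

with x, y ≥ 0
The point (0, 6.5) satisfies every constraint, so the LP is feasible; the constraints give x ≤ 12 and y ≤ 8, which with x, y ≥ 0 keep the feasible region inside a bounded box. A feasible, bounded LP attains a finite optimum at a vertex.

The LP has an optimal solution: (0, 6.5) with z = -58.5.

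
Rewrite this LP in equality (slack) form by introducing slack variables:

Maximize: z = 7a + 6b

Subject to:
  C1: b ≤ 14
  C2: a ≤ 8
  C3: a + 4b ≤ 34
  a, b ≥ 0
max z = 7a + 6b

s.t.
  b + s1 = 14
  a + s2 = 8
  a + 4b + s3 = 34
  a, b, s1, s2, s3 ≥ 0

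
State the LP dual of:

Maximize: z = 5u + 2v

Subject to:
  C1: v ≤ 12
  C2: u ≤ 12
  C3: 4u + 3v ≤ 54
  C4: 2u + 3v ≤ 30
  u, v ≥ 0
Minimize: z = 12y1 + 12y2 + 54y3 + 30y4

Subject to:
  C1: -y2 - 4y3 - 2y4 ≤ -5
  C2: -y1 - 3y3 - 3y4 ≤ -2
  y1, y2, y3, y4 ≥ 0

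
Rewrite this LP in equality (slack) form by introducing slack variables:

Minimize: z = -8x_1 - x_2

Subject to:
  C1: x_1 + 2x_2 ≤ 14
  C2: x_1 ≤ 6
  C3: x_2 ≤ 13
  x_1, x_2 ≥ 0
min z = -8x_1 - x_2

s.t.
  x_1 + 2x_2 + s1 = 14
  x_1 + s2 = 6
  x_2 + s3 = 13
  x_1, x_2, s1, s2, s3 ≥ 0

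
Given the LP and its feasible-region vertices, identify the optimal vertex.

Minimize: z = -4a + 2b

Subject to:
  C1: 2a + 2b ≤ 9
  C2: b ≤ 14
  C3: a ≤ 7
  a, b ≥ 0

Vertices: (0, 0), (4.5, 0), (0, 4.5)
(4.5, 0) with z = -18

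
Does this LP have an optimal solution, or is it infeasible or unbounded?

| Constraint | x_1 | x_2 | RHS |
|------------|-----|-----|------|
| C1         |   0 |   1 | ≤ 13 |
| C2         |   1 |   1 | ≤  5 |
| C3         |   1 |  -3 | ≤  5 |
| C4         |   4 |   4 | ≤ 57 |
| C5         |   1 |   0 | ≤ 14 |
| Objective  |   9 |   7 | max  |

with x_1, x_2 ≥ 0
The point (5, 0) satisfies every constraint, so the LP is feasible; the constraints give x_1 ≤ 14 and x_2 ≤ 13, which with x_1, x_2 ≥ 0 keep the feasible region inside a bounded box. A feasible, bounded LP attains a finite optimum at a vertex.

Feasible with finite optimum z* = 45 at (5, 0).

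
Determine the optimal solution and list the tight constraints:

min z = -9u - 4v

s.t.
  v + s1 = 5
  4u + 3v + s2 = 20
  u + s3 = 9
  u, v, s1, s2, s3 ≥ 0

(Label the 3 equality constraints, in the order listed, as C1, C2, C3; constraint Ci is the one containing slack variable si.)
Optimal: u = 5, v = 0
Slack at optimum:
  C1: slack = 5
  C2: slack = 0 (binding)
  C3: slack = 4
  u ≥ 0: u = 5
  v ≥ 0: v = 0 (binding)
Binding constraints: C2, v ≥ 0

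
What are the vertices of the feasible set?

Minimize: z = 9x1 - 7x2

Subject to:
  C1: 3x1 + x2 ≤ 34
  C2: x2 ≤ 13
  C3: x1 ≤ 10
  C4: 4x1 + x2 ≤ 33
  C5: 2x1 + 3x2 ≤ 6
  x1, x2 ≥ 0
Each vertex is the intersection of two constraint boundaries that also satisfies all remaining constraints:
  x1 = 0 and x2 = 0 → (0, 0)
  2x1 + 3x2 = 6 and x2 = 0 → (3, 0)
  2x1 + 3x2 = 6 and x1 = 0 → (0, 2)

Vertices: (0, 0), (3, 0), (0, 2)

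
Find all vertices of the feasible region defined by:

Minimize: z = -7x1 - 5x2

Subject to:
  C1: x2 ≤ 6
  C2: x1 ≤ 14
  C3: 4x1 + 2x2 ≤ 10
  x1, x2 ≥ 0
Each vertex is the intersection of two constraint boundaries that also satisfies all remaining constraints:
  x1 = 0 and x2 = 0 → (0, 0)
  4x1 + 2x2 = 10 and x2 = 0 → (2.5, 0)
  4x1 + 2x2 = 10 and x1 = 0 → (0, 5)

Vertices: (0, 0), (2.5, 0), (0, 5)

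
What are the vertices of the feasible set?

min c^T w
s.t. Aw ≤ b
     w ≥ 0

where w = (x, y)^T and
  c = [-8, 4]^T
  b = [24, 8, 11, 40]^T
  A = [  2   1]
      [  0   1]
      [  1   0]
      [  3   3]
Each vertex is the intersection of two constraint boundaries that also satisfies all remaining constraints:
  x = 0 and y = 0 → (0, 0)
  x = 11 and y = 0 → (11, 0)
  2x + y = 24 and x = 11 → (11, 2)
  2x + y = 24 and 3x + 3y = 40 → (10.67, 2.667)
  y = 8 and 3x + 3y = 40 → (5.333, 8)
  y = 8 and x = 0 → (0, 8)

Vertices: (0, 0), (11, 0), (11, 2), (10.67, 2.667), (5.333, 8), (0, 8)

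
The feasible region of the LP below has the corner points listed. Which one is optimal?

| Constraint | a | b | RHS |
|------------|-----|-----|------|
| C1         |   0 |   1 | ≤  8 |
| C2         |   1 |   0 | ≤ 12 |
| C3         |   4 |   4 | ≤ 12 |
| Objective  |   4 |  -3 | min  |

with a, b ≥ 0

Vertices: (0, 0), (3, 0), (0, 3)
(0, 3) with z = -9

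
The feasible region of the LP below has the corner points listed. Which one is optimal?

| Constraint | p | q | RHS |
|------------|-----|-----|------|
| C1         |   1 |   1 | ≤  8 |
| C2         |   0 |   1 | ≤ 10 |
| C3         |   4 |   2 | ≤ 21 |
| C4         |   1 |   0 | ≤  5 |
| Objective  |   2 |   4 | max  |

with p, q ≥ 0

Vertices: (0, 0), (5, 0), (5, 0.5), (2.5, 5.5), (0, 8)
Evaluating z = 2p + 4q at each vertex:
  (0, 0): z = 0
  (5, 0): z = 10
  (5, 0.5): z = 12
  (2.5, 5.5): z = 27
  (0, 8): z = 32

The largest value is z = 32, attained at (0, 8).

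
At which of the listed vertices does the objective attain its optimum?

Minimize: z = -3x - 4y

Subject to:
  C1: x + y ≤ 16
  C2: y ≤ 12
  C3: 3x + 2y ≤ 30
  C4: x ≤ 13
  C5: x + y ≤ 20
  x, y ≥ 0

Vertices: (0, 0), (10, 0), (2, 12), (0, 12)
Evaluating z = -3x - 4y at each vertex:
  (0, 0): z = 0
  (10, 0): z = -30
  (2, 12): z = -54
  (0, 12): z = -48

The smallest value is z = -54, attained at (2, 12).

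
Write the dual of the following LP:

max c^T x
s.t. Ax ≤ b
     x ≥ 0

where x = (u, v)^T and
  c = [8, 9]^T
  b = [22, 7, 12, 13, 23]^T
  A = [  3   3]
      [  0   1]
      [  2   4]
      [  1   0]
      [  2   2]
Minimize: z = 22y1 + 7y2 + 12y3 + 13y4 + 23y5

Subject to:
  C1: -3y1 - 2y3 - y4 - 2y5 ≤ -8
  C2: -3y1 - y2 - 4y3 - 2y5 ≤ -9
  y1, y2, y3, y4, y5 ≥ 0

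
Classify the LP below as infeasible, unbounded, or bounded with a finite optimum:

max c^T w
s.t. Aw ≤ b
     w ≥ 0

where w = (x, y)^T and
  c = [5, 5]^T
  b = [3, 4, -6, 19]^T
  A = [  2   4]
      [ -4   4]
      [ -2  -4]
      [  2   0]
One constraint requires 2x + 4y ≤ 3, while the constraint -2x - 4y ≤ -6 is equivalent to 2x + 4y ≥ 6. Together they would need 6 ≤ 2x + 4y ≤ 3, which is impossible since 6 > 3. No point satisfies all constraints.

Infeasible: no point satisfies all constraints simultaneously.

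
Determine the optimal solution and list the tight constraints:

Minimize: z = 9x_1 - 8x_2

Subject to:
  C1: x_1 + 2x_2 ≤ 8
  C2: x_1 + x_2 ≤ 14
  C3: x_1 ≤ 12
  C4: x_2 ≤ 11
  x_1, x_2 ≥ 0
Optimal: x_1 = 0, x_2 = 4
Slack at optimum:
  C1: slack = 0 (binding)
  C2: slack = 10
  C3: slack = 12
  C4: slack = 7
  x_1 ≥ 0: x_1 = 0 (binding)
  x_2 ≥ 0: x_2 = 4
Binding constraints: C1, x_1 ≥ 0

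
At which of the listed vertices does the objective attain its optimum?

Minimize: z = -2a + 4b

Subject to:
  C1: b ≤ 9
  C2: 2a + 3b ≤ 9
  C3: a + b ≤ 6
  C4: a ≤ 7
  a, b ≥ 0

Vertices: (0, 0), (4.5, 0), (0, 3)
(4.5, 0) with z = -9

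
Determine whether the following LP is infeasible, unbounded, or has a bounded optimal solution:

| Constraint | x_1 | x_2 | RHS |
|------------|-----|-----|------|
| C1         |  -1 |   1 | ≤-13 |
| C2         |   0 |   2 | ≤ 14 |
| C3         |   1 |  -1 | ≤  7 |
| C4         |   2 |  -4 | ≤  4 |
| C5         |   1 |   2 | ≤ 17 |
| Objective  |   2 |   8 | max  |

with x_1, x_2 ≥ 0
C3 requires x_1 - x_2 ≤ 7, while C1 (-x_1 + x_2 ≤ -13) is equivalent to x_1 - x_2 ≥ 13. Together they would need 13 ≤ x_1 - x_2 ≤ 7, which is impossible since 13 > 7. No point satisfies all constraints.

Infeasible: no point satisfies all constraints simultaneously.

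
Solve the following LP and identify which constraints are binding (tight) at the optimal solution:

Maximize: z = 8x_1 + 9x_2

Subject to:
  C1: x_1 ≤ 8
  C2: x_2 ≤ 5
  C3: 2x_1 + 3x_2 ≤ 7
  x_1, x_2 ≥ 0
Optimal: x_1 = 3.5, x_2 = 0
Binding: C3, x_2 ≥ 0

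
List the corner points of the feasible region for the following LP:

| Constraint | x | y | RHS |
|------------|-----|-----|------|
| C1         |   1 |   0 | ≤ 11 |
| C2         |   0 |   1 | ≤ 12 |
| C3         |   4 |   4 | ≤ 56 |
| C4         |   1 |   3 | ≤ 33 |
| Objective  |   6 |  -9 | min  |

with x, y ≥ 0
Each vertex is the intersection of two constraint boundaries that also satisfies all remaining constraints:
  x = 0 and y = 0 → (0, 0)
  x = 11 and y = 0 → (11, 0)
  x = 11 and 4x + 4y = 56 → (11, 3)
  4x + 4y = 56 and x + 3y = 33 → (4.5, 9.5)
  x + 3y = 33 and x = 0 → (0, 11)

Vertices: (0, 0), (11, 0), (11, 3), (4.5, 9.5), (0, 11)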